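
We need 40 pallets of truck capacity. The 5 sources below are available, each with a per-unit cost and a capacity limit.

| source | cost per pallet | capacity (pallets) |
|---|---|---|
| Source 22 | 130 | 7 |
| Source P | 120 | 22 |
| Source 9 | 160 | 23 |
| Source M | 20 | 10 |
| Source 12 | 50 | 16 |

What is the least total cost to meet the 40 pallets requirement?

2680

Use sources in increasing cost order.
Source M (20): use full 10 → 30 pallets to go.
Source 12 (50): use full 16 → 14 pallets to go.
Source P (120): take the remaining 14 → done.
Source 22, Source 9: unused.
Cost = 10×20 + 16×50 + 14×120 = 2680.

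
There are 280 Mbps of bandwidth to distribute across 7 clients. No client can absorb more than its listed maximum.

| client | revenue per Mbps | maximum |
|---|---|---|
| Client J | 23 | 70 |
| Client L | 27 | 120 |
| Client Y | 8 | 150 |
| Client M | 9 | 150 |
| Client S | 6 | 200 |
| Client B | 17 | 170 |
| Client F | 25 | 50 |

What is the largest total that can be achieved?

Highest revenue per Mbps first: Client L 27 > Client F 25 > Client J 23 > Client B 17 > Client M 9 > Client Y 8 > Client S 6.
Client L: +120 to 120 (cap) → 160 left.
Client F: +50 to 50 (cap) → 110 left.
Give Client J 70 to hit its cap of 70 → 40 left.
Client B: +40 (room for 170) → 40. Pool exhausted.
Total = 23×70 + 27×120 + 17×40 + 25×50 = 6780.

6780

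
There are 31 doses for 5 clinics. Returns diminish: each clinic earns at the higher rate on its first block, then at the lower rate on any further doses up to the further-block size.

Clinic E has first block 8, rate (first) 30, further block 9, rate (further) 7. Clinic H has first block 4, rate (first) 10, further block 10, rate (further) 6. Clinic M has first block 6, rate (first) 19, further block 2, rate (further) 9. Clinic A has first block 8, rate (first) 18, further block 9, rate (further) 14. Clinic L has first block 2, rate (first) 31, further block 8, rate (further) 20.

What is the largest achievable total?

Rank every tier by rate: Clinic L/T1 31 > Clinic E/T1 30 > Clinic L/T2 20 > Clinic M/T1 19 > Clinic A/T1 18 > Clinic A/T2 14 > Clinic H/T1 10 > Clinic M/T2 9 > Clinic E/T2 7 > Clinic H/T2 6.
Clinic L T1 at 31: fill all 2 ; 29 left.
Fill Clinic E T1 block (8 at 30) ; 21 left.
Clinic L T2 at 20: fill all 8 ; 13 left.
Clinic M T1 at 19: fill all 6 ; 7 left.
Clinic A T1 at 18: only 7 left, fill 7.
Total = 31×2 + 30×8 + 20×8 + 19×6 + 18×7 = 702.

702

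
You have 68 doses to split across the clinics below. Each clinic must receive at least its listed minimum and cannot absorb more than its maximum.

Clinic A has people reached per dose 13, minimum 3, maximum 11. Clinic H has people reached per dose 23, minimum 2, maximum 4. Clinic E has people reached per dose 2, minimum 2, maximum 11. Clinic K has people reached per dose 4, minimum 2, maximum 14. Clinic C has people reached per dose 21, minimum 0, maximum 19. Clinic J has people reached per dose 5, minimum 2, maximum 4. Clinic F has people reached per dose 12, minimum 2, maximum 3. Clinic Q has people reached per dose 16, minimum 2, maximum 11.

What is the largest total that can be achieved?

926

Meeting every minimum uses 3+2+2+2+0+2+2+2 = 15 doses, leaving 53.
Highest people reached per dose first: Clinic H 23 > Clinic C 21 > Clinic Q 16 > Clinic A 13 > Clinic F 12 > Clinic J 5 > Clinic K 4 > Clinic E 2.
Give Clinic H 2 more to hit its cap of 4 — 51 left.
Give Clinic C 19 more to hit its cap of 19 — 32 left.
Clinic Q: +9 to 11 (cap) — 23 left.
Clinic A takes 8 more to reach its cap of 11 — 15 left.
Give Clinic F 1 more to hit its cap of 3 — 14 left.
Give Clinic J 2 more to hit its cap of 4 — 12 left.
Clinic K: +12 to 14 (cap) — 0 left.
Total = 13×11 + 23×4 + 2×2 + 4×14 + 21×19 + 5×4 + 12×3 + 16×11 = 926.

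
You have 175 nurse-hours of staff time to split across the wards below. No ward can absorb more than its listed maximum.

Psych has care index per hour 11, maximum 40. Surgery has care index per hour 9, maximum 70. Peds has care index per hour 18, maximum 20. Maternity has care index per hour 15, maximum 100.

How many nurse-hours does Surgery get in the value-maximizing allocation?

Order the wards by care index per hour: Peds 18 > Maternity 15 > Psych 11 > Surgery 9.
Peds takes 20 to reach its cap of 20 — 155 left.
Maternity: +100 to 100 (cap) — 55 left.
Psych takes 40 to reach its cap of 40 — 15 left.
Surgery has room for 70 but only 15 remain, so it gets 15.

15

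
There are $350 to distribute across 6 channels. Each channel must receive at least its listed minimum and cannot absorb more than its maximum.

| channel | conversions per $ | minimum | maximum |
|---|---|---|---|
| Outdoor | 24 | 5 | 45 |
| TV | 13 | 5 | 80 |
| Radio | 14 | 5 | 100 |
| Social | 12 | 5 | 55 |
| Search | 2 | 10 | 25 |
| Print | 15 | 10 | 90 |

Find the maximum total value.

5190

Meeting every minimum uses 5+5+5+5+10+10 = 40 $, leaving 310.
Order the channels by conversions per $: Outdoor 24 > Print 15 > Radio 14 > TV 13 > Social 12 > Search 2.
Outdoor: +40 to 45 (cap) → 270 left.
Give Print 80 more to hit its cap of 90 → 190 left.
Radio: +95 to 100 (cap) → 95 left.
TV: +75 to 80 (cap) → 20 left.
Only 20 left; Social takes them to reach 25.
Total = 24×45 + 13×80 + 14×100 + 12×25 + 2×10 + 15×90 = 5190.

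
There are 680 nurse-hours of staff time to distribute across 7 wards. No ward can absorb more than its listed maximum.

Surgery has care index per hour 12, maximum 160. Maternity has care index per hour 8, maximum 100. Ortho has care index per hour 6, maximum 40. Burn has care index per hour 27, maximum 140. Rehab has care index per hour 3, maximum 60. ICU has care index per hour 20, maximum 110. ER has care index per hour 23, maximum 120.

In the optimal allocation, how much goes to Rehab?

Rank by care index per hour: Burn 27 > ER 23 > ICU 20 > Surgery 12 > Maternity 8 > Ortho 6 > Rehab 3.
Give Burn 140 to hit its cap of 140 — 540 left.
ER: +120 to 120 (cap) — 420 left.
ICU: +110 to 110 (cap) — 310 left.
Give Surgery 160 to hit its cap of 160 — 150 left.
Give Maternity 100 to hit its cap of 100 — 50 left.
Give Ortho 40 to hit its cap of 40 — 10 left.
Only 10 left; Rehab takes them to reach 10.

10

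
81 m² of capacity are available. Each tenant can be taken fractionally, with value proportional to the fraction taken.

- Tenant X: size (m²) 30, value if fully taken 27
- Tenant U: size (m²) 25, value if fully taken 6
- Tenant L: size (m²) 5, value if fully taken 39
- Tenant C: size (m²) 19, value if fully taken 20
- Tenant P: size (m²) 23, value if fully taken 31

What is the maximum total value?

117.96

Sort by value density: Tenant L 39/5≈7.8, Tenant P 31/23≈1.35, Tenant C 20/19≈1.05, Tenant X 27/30≈0.9, Tenant U 6/25≈0.24.
All 5 m² of Tenant L fit (value 39) ; 76 remain.
Tenant P: take in full, 23 m² for value 31 ; 53 left.
Tenant C: take in full, 19 m² for value 20 ; 34 left.
All 30 m² of Tenant X fit (value 27) ; 4 remain.
Only 4 m² remain; take 4/25 of Tenant U for value 6×4/25 = 0.96.
Total value = 117.96.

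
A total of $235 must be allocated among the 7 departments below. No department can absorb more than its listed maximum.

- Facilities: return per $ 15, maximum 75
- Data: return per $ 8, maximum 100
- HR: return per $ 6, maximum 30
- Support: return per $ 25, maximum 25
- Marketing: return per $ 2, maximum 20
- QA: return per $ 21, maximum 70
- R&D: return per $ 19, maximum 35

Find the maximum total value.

Order the departments by return per $: Support 25 > QA 21 > R&D 19 > Facilities 15 > Data 8 > HR 6 > Marketing 2.
Support takes 25 to reach its cap of 25 → 210 left.
QA takes 70 to reach its cap of 70 → 140 left.
R&D takes 35 to reach its cap of 35 → 105 left.
Facilities takes 75 to reach its cap of 75 → 30 left.
Only 30 left; Data takes them to reach 30.
Total = 15×75 + 8×30 + 25×25 + 21×70 + 19×35 = 4125.

4125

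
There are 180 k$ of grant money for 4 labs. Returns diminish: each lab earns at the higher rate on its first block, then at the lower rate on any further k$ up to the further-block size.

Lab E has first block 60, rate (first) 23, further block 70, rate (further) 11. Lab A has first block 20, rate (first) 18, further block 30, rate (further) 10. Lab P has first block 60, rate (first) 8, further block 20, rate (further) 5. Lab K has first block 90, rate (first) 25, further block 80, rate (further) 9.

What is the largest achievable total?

4100

Treat each block as its own option and order by rate: Lab K/T1 25 > Lab E/T1 23 > Lab A/T1 18 > Lab E/T2 11 > Lab A/T2 10 > Lab K/T2 9 > Lab P/T1 8 > Lab P/T2 5.
Fill Lab K T1 block (90 at 25) ; 90 left.
Lab E/T1 (23): +60 ; 30 left.
Lab A T1 at 18: fill all 20 ; 10 left.
Lab E T2 at 11: only 10 left, fill 10.
Total = 25×90 + 23×60 + 18×20 + 11×10 = 4100.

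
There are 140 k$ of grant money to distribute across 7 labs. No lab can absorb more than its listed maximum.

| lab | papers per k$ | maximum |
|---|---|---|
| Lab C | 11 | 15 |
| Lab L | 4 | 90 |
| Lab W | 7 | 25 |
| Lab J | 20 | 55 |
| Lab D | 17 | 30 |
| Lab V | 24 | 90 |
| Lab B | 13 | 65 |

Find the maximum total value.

3160

Highest papers per k$ first: Lab V 24 > Lab J 20 > Lab D 17 > Lab B 13 > Lab C 11 > Lab W 7 > Lab L 4.
Give Lab V 90 to hit its cap of 90 → 50 left.
Lab J has room for 55 but only 50 remain, so it gets 50.
Total = 20×50 + 24×90 = 3160.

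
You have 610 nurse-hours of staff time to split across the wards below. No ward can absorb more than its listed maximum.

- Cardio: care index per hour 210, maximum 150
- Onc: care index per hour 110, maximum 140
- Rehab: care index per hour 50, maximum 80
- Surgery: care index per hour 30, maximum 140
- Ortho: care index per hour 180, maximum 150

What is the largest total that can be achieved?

Rank by care index per hour: Cardio 210 > Ortho 180 > Onc 110 > Rehab 50 > Surgery 30.
Cardio: +150 to 150 (cap) ; 460 left.
Ortho takes 150 to reach its cap of 150 ; 310 left.
Onc takes 140 to reach its cap of 140 ; 170 left.
Rehab: +80 to 80 (cap) ; 90 left.
Surgery: +90 (room for 140) → 90. Pool exhausted.
Total = 210×150 + 110×140 + 50×80 + 30×90 + 180×150 = 80600.

80600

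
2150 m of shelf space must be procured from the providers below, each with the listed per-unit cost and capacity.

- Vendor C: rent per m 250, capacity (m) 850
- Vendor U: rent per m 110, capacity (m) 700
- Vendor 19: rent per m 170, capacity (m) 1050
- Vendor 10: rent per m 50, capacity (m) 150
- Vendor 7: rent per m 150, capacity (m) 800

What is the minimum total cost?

289500

Use providers in increasing cost order.
Take 150 from Vendor 10 at 50 ; need 2000 more.
Vendor U (110): use full 700 ; 1300 m to go.
Take 800 from Vendor 7 at 150 ; need 500 more.
Take 500 from Vendor 19 at 170 to finish.
Vendor C: unused.
Cost = 150×50 + 700×110 + 800×150 + 500×170 = 289500.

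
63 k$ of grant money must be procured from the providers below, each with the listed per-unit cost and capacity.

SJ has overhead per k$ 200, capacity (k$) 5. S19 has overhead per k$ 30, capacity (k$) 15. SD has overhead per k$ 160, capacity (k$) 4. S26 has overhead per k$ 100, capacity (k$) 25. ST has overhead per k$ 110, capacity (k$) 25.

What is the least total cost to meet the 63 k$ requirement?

Fill from the cheapest provider first.
S19 at 30: take all 15 k$ ; 48 still needed.
S26 (100): use full 25 ; 23 k$ to go.
ST (110): take the remaining 23 ; done.
SD, SJ: unused.
Cost = 15×30 + 25×100 + 23×110 = 5480.

5480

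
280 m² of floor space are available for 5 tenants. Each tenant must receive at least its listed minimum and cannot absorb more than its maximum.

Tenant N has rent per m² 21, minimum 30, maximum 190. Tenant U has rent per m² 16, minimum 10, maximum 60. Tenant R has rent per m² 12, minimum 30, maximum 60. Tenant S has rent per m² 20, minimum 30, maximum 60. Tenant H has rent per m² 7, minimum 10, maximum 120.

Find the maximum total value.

Meeting every minimum uses 30+10+30+30+10 = 110 m², leaving 170.
Rank by rent per m²: Tenant N 21 > Tenant S 20 > Tenant U 16 > Tenant R 12 > Tenant H 7.
Give Tenant N 160 more to hit its cap of 190 ; 10 left.
Tenant S has room for 30 more but only 10 remain, so it gets 40.
Total = 21×190 + 16×10 + 12×30 + 20×40 + 7×10 = 5380.

5380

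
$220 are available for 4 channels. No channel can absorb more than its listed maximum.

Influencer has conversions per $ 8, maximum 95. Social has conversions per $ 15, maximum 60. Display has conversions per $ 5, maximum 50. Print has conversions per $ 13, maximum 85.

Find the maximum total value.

Rank by conversions per $: Social 15 > Print 13 > Influencer 8 > Display 5.
Social takes 60 to reach its cap of 60 ; 160 left.
Give Print 85 to hit its cap of 85 ; 75 left.
Influencer has room for 95 but only 75 remain, so it gets 75.
Total = 8×75 + 15×60 + 13×85 = 2605.

2605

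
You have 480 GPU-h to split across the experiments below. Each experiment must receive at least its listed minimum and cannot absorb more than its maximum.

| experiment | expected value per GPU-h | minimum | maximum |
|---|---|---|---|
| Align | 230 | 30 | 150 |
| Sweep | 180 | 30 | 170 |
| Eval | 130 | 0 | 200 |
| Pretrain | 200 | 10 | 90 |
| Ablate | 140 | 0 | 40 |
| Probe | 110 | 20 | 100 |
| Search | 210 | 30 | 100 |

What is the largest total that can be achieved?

Meeting every minimum uses 30+30+0+10+0+20+30 = 120 GPU-h, leaving 360.
Order the experiments by expected value per GPU-h: Align 230 > Search 210 > Pretrain 200 > Sweep 180 > Ablate 140 > Eval 130 > Probe 110.
Give Align 120 more to hit its cap of 150 → 240 left.
Search takes 70 more to reach its cap of 100 → 170 left.
Pretrain takes 80 more to reach its cap of 90 → 90 left.
Sweep: +90 (room for 140) → 120. Pool exhausted.
Total = 230×150 + 180×120 + 200×90 + 110×20 + 210×100 = 97300.

97300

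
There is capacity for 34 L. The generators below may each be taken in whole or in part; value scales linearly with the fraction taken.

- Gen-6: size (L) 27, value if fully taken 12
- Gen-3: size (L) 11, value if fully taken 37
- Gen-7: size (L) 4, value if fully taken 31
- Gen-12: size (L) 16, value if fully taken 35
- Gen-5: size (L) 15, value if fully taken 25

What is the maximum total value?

Rank by value-to-size ratio: Gen-7 31/4≈7.75, Gen-3 37/11≈3.36, Gen-12 35/16≈2.19, Gen-5 25/15≈1.67, Gen-6 12/27≈0.444.
Gen-7: take in full, 4 L for value 31 — 30 left.
All 11 L of Gen-3 fit (value 37) — 19 remain.
Take all of Gen-12 (16 L, value 35) — 3 L left.
3 L left: a 3/15 share of Gen-5 gives 25×3/15 = 5.
Total value = 108.

108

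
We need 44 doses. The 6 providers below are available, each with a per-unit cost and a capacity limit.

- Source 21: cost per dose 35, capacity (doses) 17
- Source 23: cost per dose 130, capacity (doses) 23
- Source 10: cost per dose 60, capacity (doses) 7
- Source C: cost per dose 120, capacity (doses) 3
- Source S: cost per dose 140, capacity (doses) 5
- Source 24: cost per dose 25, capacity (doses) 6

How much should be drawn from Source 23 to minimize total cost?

11

Use providers in increasing cost order.
Source 24 at 25: take all 6 doses — 38 still needed.
Take 17 from Source 21 at 35 — need 21 more.
Source 10 (60): use full 7 — 14 doses to go.
Source C (120): use full 3 — 11 doses to go.
Source 23 at 130: take 11 of its 23 — requirement met.
Source S: unused.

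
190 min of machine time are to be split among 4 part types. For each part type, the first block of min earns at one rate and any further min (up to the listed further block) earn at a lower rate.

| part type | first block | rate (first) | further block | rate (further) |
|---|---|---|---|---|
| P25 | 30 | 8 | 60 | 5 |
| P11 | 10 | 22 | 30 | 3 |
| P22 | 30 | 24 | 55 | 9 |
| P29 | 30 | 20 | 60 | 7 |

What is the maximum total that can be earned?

2520

Treat each block as its own option and order by rate: P22/tier1 24 > P11/tier1 22 > P29/tier1 20 > P22/tier2 9 > P25/tier1 8 > P29/tier2 7 > P25/tier2 5 > P11/tier2 3.
Fill P22 tier1 block (30 at 24) ; 160 left.
P11/tier1 (22): +10 ; 150 left.
Fill P29 tier1 block (30 at 20) ; 120 left.
Fill P22 tier2 block (55 at 9) ; 65 left.
P25/tier1 (8): +30 ; 35 left.
P29 tier2 at 7: only 35 left, fill 35.
Total = 24×30 + 22×10 + 20×30 + 9×55 + 8×30 + 7×35 = 2520.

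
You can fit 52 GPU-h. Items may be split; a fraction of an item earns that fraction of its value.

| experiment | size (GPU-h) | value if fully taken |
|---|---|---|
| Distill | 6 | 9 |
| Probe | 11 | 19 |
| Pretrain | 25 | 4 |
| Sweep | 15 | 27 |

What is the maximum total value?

Sort by value density: Sweep 27/15≈1.8, Probe 19/11≈1.73, Distill 9/6≈1.5, Pretrain 4/25≈0.16.
All 15 GPU-h of Sweep fit (value 27) — 37 remain.
Probe: take in full, 11 GPU-h for value 19 — 26 left.
All 6 GPU-h of Distill fit (value 9) — 20 remain.
Fill the last 20 GPU-h with part of Pretrain: 20/25 of it earns 3.2.
Total value = 58.2.

58.2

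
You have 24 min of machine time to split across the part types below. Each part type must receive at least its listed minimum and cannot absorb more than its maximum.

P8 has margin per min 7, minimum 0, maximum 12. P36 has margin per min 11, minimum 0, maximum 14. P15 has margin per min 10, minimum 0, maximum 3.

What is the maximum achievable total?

233

Meeting every minimum uses 0+0+0 = 0 min, leaving 24.
Rank by margin per min: P36 11 > P15 10 > P8 7.
P36: +14 to 14 (cap) — 10 left.
Give P15 3 more to hit its cap of 3 — 7 left.
Only 7 left; P8 takes them to reach 7.
Total = 7×7 + 11×14 + 10×3 = 233.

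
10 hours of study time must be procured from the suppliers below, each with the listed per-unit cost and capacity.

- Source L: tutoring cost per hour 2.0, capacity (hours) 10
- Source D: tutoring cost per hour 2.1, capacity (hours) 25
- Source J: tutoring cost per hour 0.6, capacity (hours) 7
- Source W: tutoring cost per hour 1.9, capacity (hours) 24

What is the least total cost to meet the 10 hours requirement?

9.9

Cheapest first:
Take 7 from Source J at 0.6 → need 3 more.
Source W at 1.9: take 3 of its 24 → requirement met.
Source L, Source D: unused.
Cost = 7×0.6 + 3×1.9 = 9.9.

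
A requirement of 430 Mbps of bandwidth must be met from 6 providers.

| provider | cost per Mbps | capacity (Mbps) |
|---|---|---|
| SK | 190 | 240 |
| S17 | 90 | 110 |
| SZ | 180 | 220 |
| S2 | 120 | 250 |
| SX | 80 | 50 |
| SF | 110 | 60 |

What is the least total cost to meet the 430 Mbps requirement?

Fill from the cheapest provider first.
SX at 80: take all 50 Mbps — 380 still needed.
Take 110 from S17 at 90 — need 270 more.
SF at 110: take all 60 Mbps — 210 still needed.
S2 (120): take the remaining 210 — done.
SZ, SK: unused.
Cost = 50×80 + 110×90 + 60×110 + 210×120 = 45700.

45700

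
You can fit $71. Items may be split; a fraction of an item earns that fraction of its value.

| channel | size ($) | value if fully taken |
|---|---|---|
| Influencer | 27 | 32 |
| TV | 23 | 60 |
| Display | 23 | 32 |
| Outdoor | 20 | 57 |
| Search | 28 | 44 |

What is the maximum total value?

Rank by value-to-size ratio: Outdoor 57/20≈2.85, TV 60/23≈2.61, Search 44/28≈1.57, Display 32/23≈1.39, Influencer 32/27≈1.19.
Take all of Outdoor (20 $, value 57) → 51 $ left.
All 23 $ of TV fit (value 60) → 28 remain.
All 28 $ of Search fit (value 44) → 0 remain.
Total value = 161.

161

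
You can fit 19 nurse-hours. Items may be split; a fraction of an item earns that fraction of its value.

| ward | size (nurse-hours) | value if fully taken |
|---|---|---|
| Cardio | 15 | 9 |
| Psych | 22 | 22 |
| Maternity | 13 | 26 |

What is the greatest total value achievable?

Best value per unit of size first: Maternity 26/13≈2, Psych 22/22≈1, Cardio 9/15≈0.6.
All 13 nurse-hours of Maternity fit (value 26) → 6 remain.
Only 6 nurse-hours remain; take 6/22 of Psych for value 22×6/22 = 6.
Total value = 32.

32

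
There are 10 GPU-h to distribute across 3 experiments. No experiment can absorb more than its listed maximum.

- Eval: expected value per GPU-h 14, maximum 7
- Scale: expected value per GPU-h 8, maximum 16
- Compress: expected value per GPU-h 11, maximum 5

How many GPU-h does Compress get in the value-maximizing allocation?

Order the experiments by expected value per GPU-h: Eval 14 > Compress 11 > Scale 8.
Eval: +7 to 7 (cap) — 3 left.
Compress has room for 5 but only 3 remain, so it gets 3.

3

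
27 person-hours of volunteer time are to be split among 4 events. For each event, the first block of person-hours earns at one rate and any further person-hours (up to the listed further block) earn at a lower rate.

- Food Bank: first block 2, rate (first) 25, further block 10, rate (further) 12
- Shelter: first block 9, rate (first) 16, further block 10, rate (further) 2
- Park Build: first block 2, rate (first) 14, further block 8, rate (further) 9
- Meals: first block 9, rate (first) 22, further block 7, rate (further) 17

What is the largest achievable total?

Rank every tier by rate: Food Bank/tier1 25 > Meals/tier1 22 > Meals/tier2 17 > Shelter/tier1 16 > Park Build/tier1 14 > Food Bank/tier2 12 > Park Build/tier2 9 > Shelter/tier2 2.
Fill Food Bank tier1 block (2 at 25) → 25 left.
Meals/tier1 (22): +9 → 16 left.
Fill Meals tier2 block (7 at 17) → 9 left.
Shelter/tier1 (16): +9 → 0 left.
Total = 25×2 + 22×9 + 17×7 + 16×9 = 511.

511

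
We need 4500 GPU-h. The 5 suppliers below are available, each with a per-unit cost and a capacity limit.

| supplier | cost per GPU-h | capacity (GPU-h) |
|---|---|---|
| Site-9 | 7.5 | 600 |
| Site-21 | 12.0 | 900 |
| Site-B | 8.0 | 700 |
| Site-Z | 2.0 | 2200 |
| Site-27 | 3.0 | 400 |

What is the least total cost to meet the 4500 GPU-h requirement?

22900

Use suppliers in increasing cost order.
Site-Z (2.0): use full 2200 → 2300 GPU-h to go.
Site-27 (3.0): use full 400 → 1900 GPU-h to go.
Take 600 from Site-9 at 7.5 → need 1300 more.
Site-B (8.0): use full 700 → 600 GPU-h to go.
Site-21 (12.0): take the remaining 600 → done.
Cost = 2200×2.0 + 400×3.0 + 600×7.5 + 700×8.0 + 600×12.0 = 22900.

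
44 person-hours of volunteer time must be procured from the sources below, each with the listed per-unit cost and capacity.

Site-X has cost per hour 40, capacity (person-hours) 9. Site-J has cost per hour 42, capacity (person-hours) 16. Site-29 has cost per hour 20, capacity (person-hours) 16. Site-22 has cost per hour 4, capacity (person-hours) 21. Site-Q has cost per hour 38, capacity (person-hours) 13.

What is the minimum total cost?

670

Cheapest first:
Site-22 (4): use full 21 ; 23 person-hours to go.
Take 16 from Site-29 at 20 ; need 7 more.
Site-Q (38): take the remaining 7 ; done.
Site-X, Site-J: unused.
Cost = 21×4 + 16×20 + 7×38 = 670.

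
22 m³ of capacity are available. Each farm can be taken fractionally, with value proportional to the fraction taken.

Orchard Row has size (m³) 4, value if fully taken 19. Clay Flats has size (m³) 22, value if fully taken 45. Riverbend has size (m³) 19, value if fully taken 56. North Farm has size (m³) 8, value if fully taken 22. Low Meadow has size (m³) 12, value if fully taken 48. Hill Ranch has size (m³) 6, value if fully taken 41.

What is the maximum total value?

108

Sort by value density: Hill Ranch 41/6≈6.83, Orchard Row 19/4≈4.75, Low Meadow 48/12≈4, Riverbend 56/19≈2.95, North Farm 22/8≈2.75, Clay Flats 45/22≈2.05.
Hill Ranch: take in full, 6 m³ for value 41 → 16 left.
All 4 m³ of Orchard Row fit (value 19) → 12 remain.
Low Meadow: take in full, 12 m³ for value 48 → 0 left.
Total value = 108.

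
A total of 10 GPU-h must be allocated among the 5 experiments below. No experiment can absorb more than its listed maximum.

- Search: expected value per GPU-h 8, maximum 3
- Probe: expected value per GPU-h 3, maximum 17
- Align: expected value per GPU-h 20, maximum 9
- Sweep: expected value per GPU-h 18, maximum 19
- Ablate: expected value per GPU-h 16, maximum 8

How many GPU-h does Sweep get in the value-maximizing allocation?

1

Highest expected value per GPU-h first: Align 20 > Sweep 18 > Ablate 16 > Search 8 > Probe 3.
Align: +9 to 9 (cap) → 1 left.
Sweep: +1 (room for 19) → 1. Pool exhausted.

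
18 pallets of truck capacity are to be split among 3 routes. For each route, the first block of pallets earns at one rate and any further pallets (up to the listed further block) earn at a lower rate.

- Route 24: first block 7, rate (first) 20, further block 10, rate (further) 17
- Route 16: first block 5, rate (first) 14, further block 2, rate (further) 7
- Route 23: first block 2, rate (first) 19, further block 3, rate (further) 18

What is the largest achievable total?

Order all 6 blocks by rate: Route 24/tier1 20 > Route 23/tier1 19 > Route 23/tier2 18 > Route 24/tier2 17 > Route 16/tier1 14 > Route 16/tier2 7.
Route 24 tier1 at 20: fill all 7 → 11 left.
Fill Route 23 tier1 block (2 at 19) → 9 left.
Route 23/tier2 (18): +3 → 6 left.
6 remain; put them into Route 24 tier2 at 17.
Total = 20×7 + 19×2 + 18×3 + 17×6 = 334.

334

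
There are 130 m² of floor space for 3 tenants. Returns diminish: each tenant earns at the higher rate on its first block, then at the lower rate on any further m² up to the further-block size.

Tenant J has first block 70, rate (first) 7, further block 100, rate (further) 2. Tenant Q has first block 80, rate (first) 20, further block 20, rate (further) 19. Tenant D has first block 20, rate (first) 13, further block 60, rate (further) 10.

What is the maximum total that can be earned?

Treat each block as its own option and order by rate: Tenant Q/T1 20 > Tenant Q/T2 19 > Tenant D/T1 13 > Tenant D/T2 10 > Tenant J/T1 7 > Tenant J/T2 2.
Tenant Q/T1 (20): +80 → 50 left.
Tenant Q/T2 (19): +20 → 30 left.
Tenant D/T1 (13): +20 → 10 left.
10 remain; put them into Tenant D T2 at 10.
Total = 20×80 + 19×20 + 13×20 + 10×10 = 2340.

2340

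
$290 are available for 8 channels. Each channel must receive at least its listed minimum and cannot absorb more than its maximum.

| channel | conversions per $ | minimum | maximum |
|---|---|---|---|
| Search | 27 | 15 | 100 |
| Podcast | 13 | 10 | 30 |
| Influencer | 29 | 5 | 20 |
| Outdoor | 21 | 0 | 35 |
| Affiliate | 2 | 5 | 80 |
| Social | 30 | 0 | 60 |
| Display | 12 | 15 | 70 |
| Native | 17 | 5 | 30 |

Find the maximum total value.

Meeting every minimum uses 15+10+5+0+5+0+15+5 = 55 $, leaving 235.
Highest conversions per $ first: Social 30 > Influencer 29 > Search 27 > Outdoor 21 > Native 17 > Podcast 13 > Display 12 > Affiliate 2.
Social: +60 to 60 (cap) → 175 left.
Influencer: +15 to 20 (cap) → 160 left.
Give Search 85 more to hit its cap of 100 → 75 left.
Outdoor takes 35 more to reach its cap of 35 → 40 left.
Native: +25 to 30 (cap) → 15 left.
Podcast has room for 20 more but only 15 remain, so it gets 25.
Total = 27×100 + 13×25 + 29×20 + 21×35 + 2×5 + 30×60 + 12×15 + 17×30 = 6840.

6840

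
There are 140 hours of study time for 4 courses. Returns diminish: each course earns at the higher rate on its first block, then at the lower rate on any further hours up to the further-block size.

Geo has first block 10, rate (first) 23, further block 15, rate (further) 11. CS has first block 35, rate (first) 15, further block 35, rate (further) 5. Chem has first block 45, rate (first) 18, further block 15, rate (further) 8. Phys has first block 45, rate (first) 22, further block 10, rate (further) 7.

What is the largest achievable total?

2610

Rank every tier by rate: Geo/first 23 > Phys/first 22 > Chem/first 18 > CS/first 15 > Geo/second 11 > Chem/second 8 > Phys/second 7 > CS/second 5.
Fill Geo first block (10 at 23) → 130 left.
Fill Phys first block (45 at 22) → 85 left.
Chem/first (18): +45 → 40 left.
CS first at 15: fill all 35 → 5 left.
5 remain; put them into Geo second at 11.
Total = 23×10 + 22×45 + 18×45 + 15×35 + 11×5 = 2610.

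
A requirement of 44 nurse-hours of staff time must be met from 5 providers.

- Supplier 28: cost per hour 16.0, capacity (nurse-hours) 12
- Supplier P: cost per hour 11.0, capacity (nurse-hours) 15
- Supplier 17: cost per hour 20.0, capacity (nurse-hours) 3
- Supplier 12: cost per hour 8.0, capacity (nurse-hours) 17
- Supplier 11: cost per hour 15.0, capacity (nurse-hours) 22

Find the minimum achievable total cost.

Cheapest first:
Take 17 from Supplier 12 at 8.0 ; need 27 more.
Supplier P at 11.0: take all 15 nurse-hours ; 12 still needed.
Supplier 11 at 15.0: take 12 of its 22 ; requirement met.
Supplier 28, Supplier 17: unused.
Cost = 17×8.0 + 15×11.0 + 12×15.0 = 481.

481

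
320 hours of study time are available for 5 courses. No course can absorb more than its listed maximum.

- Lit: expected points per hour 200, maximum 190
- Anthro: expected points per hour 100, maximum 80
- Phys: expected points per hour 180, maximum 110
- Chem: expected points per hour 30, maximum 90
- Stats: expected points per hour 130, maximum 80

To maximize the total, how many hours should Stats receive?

20

Order the courses by expected points per hour: Lit 200 > Phys 180 > Stats 130 > Anthro 100 > Chem 30.
Lit: +190 to 190 (cap) ; 130 left.
Phys takes 110 to reach its cap of 110 ; 20 left.
Stats: +20 (room for 80) → 20. Pool exhausted.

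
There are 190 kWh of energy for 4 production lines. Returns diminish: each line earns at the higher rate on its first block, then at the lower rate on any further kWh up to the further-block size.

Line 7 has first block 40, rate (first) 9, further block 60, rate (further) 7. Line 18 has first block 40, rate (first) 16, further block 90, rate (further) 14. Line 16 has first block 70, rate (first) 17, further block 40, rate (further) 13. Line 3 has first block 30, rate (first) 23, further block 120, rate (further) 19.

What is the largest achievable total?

3650

Treat each block as its own option and order by rate: Line 3/tier1 23 > Line 3/tier2 19 > Line 16/tier1 17 > Line 18/tier1 16 > Line 18/tier2 14 > Line 16/tier2 13 > Line 7/tier1 9 > Line 7/tier2 7.
Fill Line 3 tier1 block (30 at 23) ; 160 left.
Line 3 tier2 at 19: fill all 120 ; 40 left.
40 remain; put them into Line 16 tier1 at 17.
Total = 23×30 + 19×120 + 17×40 = 3650.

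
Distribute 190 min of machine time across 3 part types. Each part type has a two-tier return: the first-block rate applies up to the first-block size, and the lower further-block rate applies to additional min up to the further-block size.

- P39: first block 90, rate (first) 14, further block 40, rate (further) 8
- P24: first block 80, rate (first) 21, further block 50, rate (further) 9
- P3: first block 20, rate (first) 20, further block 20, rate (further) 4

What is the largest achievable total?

3340

Rank every tier by rate: P24/first 21 > P3/first 20 > P39/first 14 > P24/second 9 > P39/second 8 > P3/second 4.
P24/first (21): +80 — 110 left.
Fill P3 first block (20 at 20) — 90 left.
P39/first (14): +90 — 0 left.
Total = 21×80 + 20×20 + 14×90 = 3340.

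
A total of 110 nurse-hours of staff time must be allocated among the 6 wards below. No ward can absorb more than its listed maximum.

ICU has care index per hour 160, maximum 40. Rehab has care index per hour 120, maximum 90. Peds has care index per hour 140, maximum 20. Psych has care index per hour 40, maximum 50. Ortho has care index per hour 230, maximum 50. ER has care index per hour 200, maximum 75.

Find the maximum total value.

23500

Order the wards by care index per hour: Ortho 230 > ER 200 > ICU 160 > Peds 140 > Rehab 120 > Psych 40.
Give Ortho 50 to hit its cap of 50 → 60 left.
ER has room for 75 but only 60 remain, so it gets 60.
Total = 230×50 + 200×60 = 23500.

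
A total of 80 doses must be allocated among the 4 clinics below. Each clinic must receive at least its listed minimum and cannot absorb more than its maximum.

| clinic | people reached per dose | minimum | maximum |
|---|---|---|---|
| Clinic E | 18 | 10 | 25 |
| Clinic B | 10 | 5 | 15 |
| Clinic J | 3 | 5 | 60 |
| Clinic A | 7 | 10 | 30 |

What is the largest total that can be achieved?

840

Meeting every minimum uses 10+5+5+10 = 30 doses, leaving 50.
Order the clinics by people reached per dose: Clinic E 18 > Clinic B 10 > Clinic A 7 > Clinic J 3.
Clinic E: +15 to 25 (cap) → 35 left.
Give Clinic B 10 more to hit its cap of 15 → 25 left.
Clinic A: +20 to 30 (cap) → 5 left.
Clinic J has room for 55 more but only 5 remain, so it gets 10.
Total = 18×25 + 10×15 + 3×10 + 7×30 = 840.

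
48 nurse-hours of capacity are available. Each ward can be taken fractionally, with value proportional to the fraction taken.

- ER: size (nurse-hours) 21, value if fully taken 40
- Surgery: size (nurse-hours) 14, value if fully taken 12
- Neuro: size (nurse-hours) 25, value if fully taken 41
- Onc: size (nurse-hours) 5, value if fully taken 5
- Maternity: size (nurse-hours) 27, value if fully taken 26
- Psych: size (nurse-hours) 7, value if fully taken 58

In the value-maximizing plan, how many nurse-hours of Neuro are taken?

Sort by value density: Psych 58/7≈8.29, ER 40/21≈1.9, Neuro 41/25≈1.64, Onc 5/5≈1, Maternity 26/27≈0.963, Surgery 12/14≈0.857.
All 7 nurse-hours of Psych fit (value 58) ; 41 remain.
Take all of ER (21 nurse-hours, value 40) ; 20 nurse-hours left.
Fill the last 20 nurse-hours with part of Neuro: 20/25 of it earns 32.8.

20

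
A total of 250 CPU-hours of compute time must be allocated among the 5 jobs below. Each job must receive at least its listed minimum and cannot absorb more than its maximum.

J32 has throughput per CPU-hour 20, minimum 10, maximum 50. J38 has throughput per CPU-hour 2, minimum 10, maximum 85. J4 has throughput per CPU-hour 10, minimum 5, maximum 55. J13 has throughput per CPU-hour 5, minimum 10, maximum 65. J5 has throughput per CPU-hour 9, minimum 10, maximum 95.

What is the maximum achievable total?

2625

Meeting every minimum uses 10+10+5+10+10 = 45 CPU-hours, leaving 205.
Highest throughput per CPU-hour first: J32 20 > J4 10 > J5 9 > J13 5 > J38 2.
J32 takes 40 more to reach its cap of 50 → 165 left.
Give J4 50 more to hit its cap of 55 → 115 left.
Give J5 85 more to hit its cap of 95 → 30 left.
Only 30 left; J13 takes them to reach 40.
Total = 20×50 + 2×10 + 10×55 + 5×40 + 9×95 = 2625.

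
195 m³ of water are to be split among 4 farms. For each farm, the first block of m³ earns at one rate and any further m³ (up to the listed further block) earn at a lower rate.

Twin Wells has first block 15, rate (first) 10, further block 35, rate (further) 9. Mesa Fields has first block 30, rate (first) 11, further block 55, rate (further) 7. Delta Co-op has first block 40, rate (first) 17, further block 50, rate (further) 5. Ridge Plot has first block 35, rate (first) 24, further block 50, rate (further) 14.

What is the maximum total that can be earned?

2925

Treat each block as its own option and order by rate: Ridge Plot/first 24 > Delta Co-op/first 17 > Ridge Plot/second 14 > Mesa Fields/first 11 > Twin Wells/first 10 > Twin Wells/second 9 > Mesa Fields/second 7 > Delta Co-op/second 5.
Ridge Plot first at 24: fill all 35 — 160 left.
Delta Co-op first at 17: fill all 40 — 120 left.
Fill Ridge Plot second block (50 at 14) — 70 left.
Mesa Fields first at 11: fill all 30 — 40 left.
Twin Wells/first (10): +15 — 25 left.
Twin Wells/second: +25 of 35 at 9; pool empty.
Total = 24×35 + 17×40 + 14×50 + 11×30 + 10×15 + 9×25 = 2925.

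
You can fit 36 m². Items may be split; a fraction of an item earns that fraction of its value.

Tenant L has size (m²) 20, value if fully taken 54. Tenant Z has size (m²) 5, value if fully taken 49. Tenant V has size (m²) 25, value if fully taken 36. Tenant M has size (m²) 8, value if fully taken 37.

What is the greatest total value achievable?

Sort by value density: Tenant Z 49/5≈9.8, Tenant M 37/8≈4.62, Tenant L 54/20≈2.7, Tenant V 36/25≈1.44.
All 5 m² of Tenant Z fit (value 49) — 31 remain.
Take all of Tenant M (8 m², value 37) — 23 m² left.
Tenant L: take in full, 20 m² for value 54 — 3 left.
Only 3 m² remain; take 3/25 of Tenant V for value 36×3/25 = 4.32.
Total value = 144.32.

144.32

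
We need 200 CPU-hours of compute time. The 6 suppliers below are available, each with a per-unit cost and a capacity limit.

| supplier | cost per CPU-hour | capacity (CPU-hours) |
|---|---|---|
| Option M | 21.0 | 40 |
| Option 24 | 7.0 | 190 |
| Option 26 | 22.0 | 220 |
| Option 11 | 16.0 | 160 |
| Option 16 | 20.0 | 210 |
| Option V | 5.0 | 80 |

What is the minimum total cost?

Fill from the cheapest supplier first.
Option V at 5.0: take all 80 CPU-hours ; 120 still needed.
Option 24 at 7.0: take 120 of its 190 ; requirement met.
Option 11, Option 16, Option M, Option 26: unused.
Cost = 80×5.0 + 120×7.0 = 1240.

1240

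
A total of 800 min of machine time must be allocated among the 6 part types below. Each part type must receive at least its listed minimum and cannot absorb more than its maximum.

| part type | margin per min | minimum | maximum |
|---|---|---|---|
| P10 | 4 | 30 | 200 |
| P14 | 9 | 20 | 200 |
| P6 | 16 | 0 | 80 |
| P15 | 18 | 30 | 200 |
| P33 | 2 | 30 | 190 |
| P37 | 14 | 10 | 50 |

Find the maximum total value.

8320

Meeting every minimum uses 30+20+0+30+30+10 = 120 min, leaving 680.
Rank by margin per min: P15 18 > P6 16 > P37 14 > P14 9 > P10 4 > P33 2.
P15 takes 170 more to reach its cap of 200 → 510 left.
P6: +80 to 80 (cap) → 430 left.
Give P37 40 more to hit its cap of 50 → 390 left.
P14: +180 to 200 (cap) → 210 left.
P10 takes 170 more to reach its cap of 200 → 40 left.
Only 40 left; P33 takes them to reach 70.
Total = 4×200 + 9×200 + 16×80 + 18×200 + 2×70 + 14×50 = 8320.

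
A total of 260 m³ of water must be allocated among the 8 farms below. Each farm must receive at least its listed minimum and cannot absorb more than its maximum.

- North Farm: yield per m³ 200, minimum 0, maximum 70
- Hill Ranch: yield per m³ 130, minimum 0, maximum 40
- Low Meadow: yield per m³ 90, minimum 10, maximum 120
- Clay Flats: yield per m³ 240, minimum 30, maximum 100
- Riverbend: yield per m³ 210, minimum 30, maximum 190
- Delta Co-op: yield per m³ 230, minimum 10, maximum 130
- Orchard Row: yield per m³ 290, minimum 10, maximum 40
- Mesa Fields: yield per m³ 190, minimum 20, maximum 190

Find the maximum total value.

Meeting every minimum uses 0+0+10+30+30+10+10+20 = 110 m³, leaving 150.
Order the farms by yield per m³: Orchard Row 290 > Clay Flats 240 > Delta Co-op 230 > Riverbend 210 > North Farm 200 > Mesa Fields 190 > Hill Ranch 130 > Low Meadow 90.
Orchard Row takes 30 more to reach its cap of 40 ; 120 left.
Clay Flats: +70 to 100 (cap) ; 50 left.
Delta Co-op has room for 120 more but only 50 remain, so it gets 60.
Total = 90×10 + 240×100 + 210×30 + 230×60 + 290×40 + 190×20 = 60400.

60400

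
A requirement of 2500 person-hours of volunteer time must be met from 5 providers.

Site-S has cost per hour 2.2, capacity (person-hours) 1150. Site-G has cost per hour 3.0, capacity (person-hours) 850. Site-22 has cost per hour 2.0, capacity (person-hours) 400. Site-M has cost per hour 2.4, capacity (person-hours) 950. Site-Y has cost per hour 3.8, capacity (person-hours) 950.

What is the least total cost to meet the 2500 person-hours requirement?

5610

Cheapest first:
Site-22 (2.0): use full 400 — 2100 person-hours to go.
Take 1150 from Site-S at 2.2 — need 950 more.
Take 950 from Site-M at 2.4 — need 0 more.
Site-G, Site-Y: unused.
Cost = 400×2.0 + 1150×2.2 + 950×2.4 = 5610.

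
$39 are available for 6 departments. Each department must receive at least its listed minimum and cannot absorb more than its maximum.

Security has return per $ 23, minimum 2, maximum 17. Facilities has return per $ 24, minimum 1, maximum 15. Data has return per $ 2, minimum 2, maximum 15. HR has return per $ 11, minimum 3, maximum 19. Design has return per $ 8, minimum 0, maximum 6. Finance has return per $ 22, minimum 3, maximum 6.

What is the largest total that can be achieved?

831

Meeting every minimum uses 2+1+2+3+0+3 = 11 $, leaving 28.
Rank by return per $: Facilities 24 > Security 23 > Finance 22 > HR 11 > Design 8 > Data 2.
Facilities takes 14 more to reach its cap of 15 → 14 left.
Only 14 left; Security takes them to reach 16.
Total = 23×16 + 24×15 + 2×2 + 11×3 + 22×3 = 831.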